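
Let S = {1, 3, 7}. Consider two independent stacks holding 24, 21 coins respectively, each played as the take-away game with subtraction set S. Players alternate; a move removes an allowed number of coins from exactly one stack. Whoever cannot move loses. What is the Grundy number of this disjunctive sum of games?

All stacks use S = {1, 3, 7}:
G(0) = 0
G(1) = mex{0} = 1
G(2) = mex{1} = 0
G(3) = mex{0,0} = 1
G(4) = mex{1,1} = 0
G(5) = mex{0,0} = 1
G(6) = mex{1,1} = 0
G(7) = mex{0,0,0} = 1
G(8) = mex{1,1,1} = 0
G(9) = mex{0,0,0} = 1
G(10) = mex{1,1,1} = 0
G(11) = mex{0,0,0} = 1
G(12) = mex{1,1,1} = 0
G(13) = mex{0,0,0} = 1
G(14) = mex{1,1,1} = 0
G(15) = mex{0,0,0} = 1
G(16) = mex{1,1,1} = 0
G(17) = mex{0,0,0} = 1
G(18) = mex{1,1,1} = 0
G(19) = mex{0,0,0} = 1
G(20) = mex{1,1,1} = 0
G(21) = mex{0,0,0} = 1
G(22) = mex{1,1,1} = 0
G(23) = mex{0,0,0} = 1
G(24) = mex{1,1,1} = 0
Stack A: G(24) = 0.
Stack B: G(21) = 1.
Combined Grundy value = 0 ⊕ 1 = 1.

1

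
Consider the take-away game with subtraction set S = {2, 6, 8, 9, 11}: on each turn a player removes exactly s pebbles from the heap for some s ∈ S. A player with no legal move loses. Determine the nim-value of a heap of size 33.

G(0) = 0
G(1) = mex{} = 0
G(2) = mex{0} = 1
G(3) = mex{0} = 1
G(4) = mex{1} = 0
G(5) = mex{1} = 0
G(6) = mex{0,0} = 1
G(7) = mex{0,0} = 1
G(8) = mex{1,1,0} = 2
G(9) = mex{1,1,0,0} = 2
G(10) = mex{2,0,1,0} = 3
G(11) = mex{2,0,1,1,0} = 3
G(12) = mex{3,1,0,1,0} = 2
G(13) = mex{3,1,0,0,1} = 2
G(14) = mex{2,2,1,0,1} = 3
G(15) = mex{2,2,1,1,0} = 3
G(16) = mex{3,3,2,1,0} = 4
G(17) = mex{3,3,2,2,1} = 0
G(18) = mex{4,2,3,2,1} = 0
G(19) = mex{0,2,3,3,2} = 1
G(20) = mex{0,3,2,3,2} = 1
G(21) = mex{1,3,2,2,3} = 0
G(22) = mex{1,4,3,2,3} = 0
G(23) = mex{0,0,3,3,2} = 1
G(24) = mex{0,0,4,3,2} = 1
G(25) = mex{1,1,0,4,3} = 2
G(26) = mex{1,1,0,0,3} = 2
G(27) = mex{2,0,1,0,4} = 3
G(28) = mex{2,0,1,1,0} = 3
G(29) = mex{3,1,0,1,0} = 2
G(30) = mex{3,1,0,0,1} = 2
G(31) = mex{2,2,1,0,1} = 3
G(32) = mex{2,2,1,1,0} = 3
G(33) = mex{3,3,2,1,0} = 4

4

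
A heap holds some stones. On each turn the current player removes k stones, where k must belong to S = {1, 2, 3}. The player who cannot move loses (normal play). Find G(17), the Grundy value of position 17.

n :  0  1  2  3  4  5  6  7  8  9 10 11 12 13 14 15 16 17
G :  0  1  2  3  0  1  2  3  0  1  2  3  0  1  2  3  0  1

1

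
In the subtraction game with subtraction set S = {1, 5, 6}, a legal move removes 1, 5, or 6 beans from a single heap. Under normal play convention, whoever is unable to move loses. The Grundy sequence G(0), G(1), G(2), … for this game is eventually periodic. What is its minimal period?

11

G(0) = 0
G(1) = mex{0} = 1
G(2) = mex{1} = 0
G(3) = mex{0} = 1
G(4) = mex{1} = 0
G(5) = mex{0,0} = 1
G(6) = mex{1,1,0} = 2
G(7) = mex{2,0,1} = 3
G(8) = mex{3,1,0} = 2
G(9) = mex{2,0,1} = 3
G(10) = mex{3,1,0} = 2
G(11) = mex{2,2,1} = 0
G(12) = mex{0,3,2} = 1
G(13) = mex{1,2,3} = 0
G(14) = mex{0,3,2} = 1
G(15) = mex{1,2,3} = 0
G(16) = mex{0,0,2} = 1
G(17) = mex{1,1,0} = 2
G(18) = mex{2,0,1} = 3
G(19) = mex{3,1,0} = 2
G(20) = mex{2,0,1} = 3
G(21) = mex{3,1,0} = 2
G(22) = mex{2,2,1} = 0
G(23) = mex{0,3,2} = 1
G(n+11) = G(n) holds for n = 0,…,5 (a full window of length max(S) = 6), so the sequence is purely periodic with period 11.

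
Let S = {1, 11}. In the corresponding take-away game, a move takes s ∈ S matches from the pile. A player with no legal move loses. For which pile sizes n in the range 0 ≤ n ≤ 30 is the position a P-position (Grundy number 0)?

n :  0  1  2  3  4  5  6  7  8  9 10 11 12 13 14 15 16 17 18 19 20 21 22 23 24 25 26 27 28 29 30
G :  0  1  0  1  0  1  0  1  0  1  0  1  0  1  0  1  0  1  0  1  0  1  0  1  0  1  0  1  0  1  0
P-positions are exactly the n with G(n) = 0.

0, 2, 4, 6, 8, 10, 12, 14, 16, 18, 20, 22, 24, 26, 28, 30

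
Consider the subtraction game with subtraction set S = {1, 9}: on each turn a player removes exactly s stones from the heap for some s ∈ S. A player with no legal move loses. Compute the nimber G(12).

0

n :  0  1  2  3  4  5  6  7  8  9 10 11 12
G :  0  1  0  1  0  1  0  1  0  1  0  1  0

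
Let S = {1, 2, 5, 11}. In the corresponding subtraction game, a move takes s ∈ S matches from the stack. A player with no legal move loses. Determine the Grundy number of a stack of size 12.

0

G(0) = 0
G(1) = mex{0} = 1
G(2) = mex{1,0} = 2
G(3) = mex{2,1} = 0
G(4) = mex{0,2} = 1
G(5) = mex{1,0,0} = 2
G(6) = mex{2,1,1} = 0
G(7) = mex{0,2,2} = 1
G(8) = mex{1,0,0} = 2
G(9) = mex{2,1,1} = 0
G(10) = mex{0,2,2} = 1
G(11) = mex{1,0,0,0} = 2
G(12) = mex{2,1,1,1} = 0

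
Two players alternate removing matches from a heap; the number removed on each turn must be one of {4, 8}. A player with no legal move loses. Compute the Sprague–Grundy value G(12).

0

n :  0  1  2  3  4  5  6  7  8  9 10 11 12
G :  0  0  0  0  1  1  1  1  2  2  2  2  0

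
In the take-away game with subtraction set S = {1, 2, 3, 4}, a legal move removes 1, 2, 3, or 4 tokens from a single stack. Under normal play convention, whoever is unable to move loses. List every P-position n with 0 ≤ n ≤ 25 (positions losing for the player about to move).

G(0) = 0
G(1) = mex{0} = 1
G(2) = mex{1,0} = 2
G(3) = mex{2,1,0} = 3
G(4) = mex{3,2,1,0} = 4
G(5) = mex{4,3,2,1} = 0
G(6) = mex{0,4,3,2} = 1
G(7) = mex{1,0,4,3} = 2
G(8) = mex{2,1,0,4} = 3
G(9) = mex{3,2,1,0} = 4
G(10) = mex{4,3,2,1} = 0
G(11) = mex{0,4,3,2} = 1
G(12) = mex{1,0,4,3} = 2
G(13) = mex{2,1,0,4} = 3
G(14) = mex{3,2,1,0} = 4
G(15) = mex{4,3,2,1} = 0
G(16) = mex{0,4,3,2} = 1
G(17) = mex{1,0,4,3} = 2
G(18) = mex{2,1,0,4} = 3
G(19) = mex{3,2,1,0} = 4
G(20) = mex{4,3,2,1} = 0
G(21) = mex{0,4,3,2} = 1
G(22) = mex{1,0,4,3} = 2
G(23) = mex{2,1,0,4} = 3
G(24) = mex{3,2,1,0} = 4
G(25) = mex{4,3,2,1} = 0
P-positions are exactly the n with G(n) = 0.

0, 5, 10, 15, 20, 25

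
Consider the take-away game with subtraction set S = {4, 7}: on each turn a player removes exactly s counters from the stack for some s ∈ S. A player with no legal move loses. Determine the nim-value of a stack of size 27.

1

n :  0  1  2  3  4  5  6  7  8  9 10 11 12 13 14 15 16 17 18 19 20 21 22 23 24 25 26 27
G :  0  0  0  0  1  1  1  1  2  2  2  0  0  0  0  1  1  1  1  2  2  2  0  0  0  0  1  1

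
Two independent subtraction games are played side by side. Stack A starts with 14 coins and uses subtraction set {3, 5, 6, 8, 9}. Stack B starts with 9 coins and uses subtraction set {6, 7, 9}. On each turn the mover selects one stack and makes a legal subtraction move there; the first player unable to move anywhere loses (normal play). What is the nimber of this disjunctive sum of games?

Stack A, S = {3, 5, 6, 8, 9}:
G(0) = 0
G(1) = mex{} = 0
G(2) = mex{} = 0
G(3) = mex{0} = 1
G(4) = mex{0} = 1
G(5) = mex{0,0} = 1
G(6) = mex{1,0,0} = 2
G(7) = mex{1,0,0} = 2
G(8) = mex{1,1,0,0} = 2
G(9) = mex{2,1,1,0,0} = 3
G(10) = mex{2,1,1,0,0} = 3
G(11) = mex{2,2,1,1,0} = 3
G(12) = mex{3,2,2,1,1} = 0
G(13) = mex{3,2,2,1,1} = 0
G(14) = mex{3,3,2,2,1} = 0
G_A(14) = 0.
Stack B, S = {6, 7, 9}:
n : 0 1 2 3 4 5 6 7 8 9
G : 0 0 0 0 0 0 1 1 1 1
G_B(9) = 1.
Combined Grundy value = 0 ⊕ 1 = 1.

1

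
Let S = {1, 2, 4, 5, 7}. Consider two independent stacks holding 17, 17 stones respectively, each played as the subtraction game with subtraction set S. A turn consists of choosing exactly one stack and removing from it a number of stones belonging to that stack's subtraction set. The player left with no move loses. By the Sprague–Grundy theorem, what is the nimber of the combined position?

0

All stacks use S = {1, 2, 4, 5, 7}:
G(0) = 0
G(1) = mex{0} = 1
G(2) = mex{1,0} = 2
G(3) = mex{2,1} = 0
G(4) = mex{0,2,0} = 1
G(5) = mex{1,0,1,0} = 2
G(6) = mex{2,1,2,1} = 0
G(7) = mex{0,2,0,2,0} = 1
G(8) = mex{1,0,1,0,1} = 2
G(9) = mex{2,1,2,1,2} = 0
G(10) = mex{0,2,0,2,0} = 1
G(11) = mex{1,0,1,0,1} = 2
G(12) = mex{2,1,2,1,2} = 0
G(13) = mex{0,2,0,2,0} = 1
G(14) = mex{1,0,1,0,1} = 2
G(15) = mex{2,1,2,1,2} = 0
G(16) = mex{0,2,0,2,0} = 1
G(17) = mex{1,0,1,0,1} = 2
Stack A: G(17) = 2.
Stack B: G(17) = 2.
Combined Grundy value = 2 ⊕ 2 = 0.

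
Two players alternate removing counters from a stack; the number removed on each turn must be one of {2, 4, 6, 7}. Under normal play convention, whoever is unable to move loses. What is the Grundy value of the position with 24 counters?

n :  0  1  2  3  4  5  6  7  8  9 10 11 12 13 14 15 16 17 18 19 20 21 22 23 24
G :  0  0  1  1  2  2  3  3  4  0  0  1  1  2  2  3  3  4  0  0  1  1  2  2  3

3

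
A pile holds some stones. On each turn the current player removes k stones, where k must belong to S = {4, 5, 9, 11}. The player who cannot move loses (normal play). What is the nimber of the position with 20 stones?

n :  0  1  2  3  4  5  6  7  8  9 10 11 12 13 14 15 16 17 18 19 20
G :  0  0  0  0  1  1  1  1  2  2  2  2  3  3  3  0  0  0  0  1  1

1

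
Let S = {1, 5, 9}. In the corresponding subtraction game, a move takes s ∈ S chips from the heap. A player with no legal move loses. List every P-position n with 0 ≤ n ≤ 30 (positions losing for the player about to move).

0, 2, 4, 6, 8, 10, 12, 14, 16, 18, 20, 22, 24, 26, 28, 30

G(0) = 0
G(1) = mex{0} = 1
G(2) = mex{1} = 0
G(3) = mex{0} = 1
G(4) = mex{1} = 0
G(5) = mex{0,0} = 1
G(6) = mex{1,1} = 0
G(7) = mex{0,0} = 1
G(8) = mex{1,1} = 0
G(9) = mex{0,0,0} = 1
G(10) = mex{1,1,1} = 0
G(11) = mex{0,0,0} = 1
G(12) = mex{1,1,1} = 0
G(13) = mex{0,0,0} = 1
G(14) = mex{1,1,1} = 0
G(15) = mex{0,0,0} = 1
G(16) = mex{1,1,1} = 0
G(17) = mex{0,0,0} = 1
G(18) = mex{1,1,1} = 0
G(19) = mex{0,0,0} = 1
G(20) = mex{1,1,1} = 0
G(21) = mex{0,0,0} = 1
G(22) = mex{1,1,1} = 0
G(23) = mex{0,0,0} = 1
G(24) = mex{1,1,1} = 0
G(25) = mex{0,0,0} = 1
G(26) = mex{1,1,1} = 0
G(27) = mex{0,0,0} = 1
G(28) = mex{1,1,1} = 0
G(29) = mex{0,0,0} = 1
G(30) = mex{1,1,1} = 0
P-positions are exactly the n with G(n) = 0.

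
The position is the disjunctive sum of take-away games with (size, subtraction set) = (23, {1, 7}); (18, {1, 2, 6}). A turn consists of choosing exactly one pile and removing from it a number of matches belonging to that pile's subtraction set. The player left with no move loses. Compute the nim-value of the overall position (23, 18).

0

Pile A, S = {1, 7}:
n :  0  1  2  3  4  5  6  7  8  9 10 11 12 13 14 15 16 17 18 19 20 21 22 23
G :  0  1  0  1  0  1  0  1  0  1  0  1  0  1  0  1  0  1  0  1  0  1  0  1
G_A(23) = 1.
Pile B, S = {1, 2, 6}:
n :  0  1  2  3  4  5  6  7  8  9 10 11 12 13 14 15 16 17 18
G :  0  1  2  0  1  2  3  0  1  2  0  1  2  3  0  1  2  0  1
G_B(18) = 1.
Combined Grundy value = 1 ⊕ 1 = 0.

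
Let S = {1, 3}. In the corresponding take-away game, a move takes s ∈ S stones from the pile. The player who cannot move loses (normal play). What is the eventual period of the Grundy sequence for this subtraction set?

n :  0  1  2  3  4  5  6  7  8  9 10 11 12 13 14
G :  0  1  0  1  0  1  0  1  0  1  0  1  0  1  0
G(n+2) = G(n) holds for n = 0,…,2 (a full window of length max(S) = 3), so the sequence is purely periodic with period 2.

2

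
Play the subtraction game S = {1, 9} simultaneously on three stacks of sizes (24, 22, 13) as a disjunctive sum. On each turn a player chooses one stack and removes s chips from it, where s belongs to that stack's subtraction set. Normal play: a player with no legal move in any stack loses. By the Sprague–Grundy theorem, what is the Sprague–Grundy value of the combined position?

1

All stacks use S = {1, 9}:
G(0) = 0
G(1) = mex{0} = 1
G(2) = mex{1} = 0
G(3) = mex{0} = 1
G(4) = mex{1} = 0
G(5) = mex{0} = 1
G(6) = mex{1} = 0
G(7) = mex{0} = 1
G(8) = mex{1} = 0
G(9) = mex{0,0} = 1
G(10) = mex{1,1} = 0
G(11) = mex{0,0} = 1
G(12) = mex{1,1} = 0
G(13) = mex{0,0} = 1
G(14) = mex{1,1} = 0
G(15) = mex{0,0} = 1
G(16) = mex{1,1} = 0
G(17) = mex{0,0} = 1
G(18) = mex{1,1} = 0
G(19) = mex{0,0} = 1
G(20) = mex{1,1} = 0
G(21) = mex{0,0} = 1
G(22) = mex{1,1} = 0
G(23) = mex{0,0} = 1
G(24) = mex{1,1} = 0
Stack A: G(24) = 0.
Stack B: G(22) = 0.
Stack C: G(13) = 1.
Combined Grundy value = 0 ⊕ 0 ⊕ 1 = 1.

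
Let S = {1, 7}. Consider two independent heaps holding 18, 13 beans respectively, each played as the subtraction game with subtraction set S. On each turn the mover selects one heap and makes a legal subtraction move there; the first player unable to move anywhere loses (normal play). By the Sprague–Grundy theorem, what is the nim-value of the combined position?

All heaps use S = {1, 7}:
n :  0  1  2  3  4  5  6  7  8  9 10 11 12 13 14 15 16 17 18
G :  0  1  0  1  0  1  0  1  0  1  0  1  0  1  0  1  0  1  0
Heap A: G(18) = 0.
Heap B: G(13) = 1.
Combined Grundy value = 0 ⊕ 1 = 1.

1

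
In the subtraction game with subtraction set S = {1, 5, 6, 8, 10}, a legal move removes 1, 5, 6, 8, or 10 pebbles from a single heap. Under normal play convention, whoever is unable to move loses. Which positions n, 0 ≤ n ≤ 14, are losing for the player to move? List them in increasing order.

n :  0  1  2  3  4  5  6  7  8  9 10 11 12 13 14
G :  0  1  0  1  0  1  2  3  2  3  2  0  1  0  1
P-positions are exactly the n with G(n) = 0.

0, 2, 4, 11, 13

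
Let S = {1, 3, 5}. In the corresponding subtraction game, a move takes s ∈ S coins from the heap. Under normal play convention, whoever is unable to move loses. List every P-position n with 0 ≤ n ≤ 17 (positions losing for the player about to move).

G(0) = 0
G(1) = mex{0} = 1
G(2) = mex{1} = 0
G(3) = mex{0,0} = 1
G(4) = mex{1,1} = 0
G(5) = mex{0,0,0} = 1
G(6) = mex{1,1,1} = 0
G(7) = mex{0,0,0} = 1
G(8) = mex{1,1,1} = 0
G(9) = mex{0,0,0} = 1
G(10) = mex{1,1,1} = 0
G(11) = mex{0,0,0} = 1
G(12) = mex{1,1,1} = 0
G(13) = mex{0,0,0} = 1
G(14) = mex{1,1,1} = 0
G(15) = mex{0,0,0} = 1
G(16) = mex{1,1,1} = 0
G(17) = mex{0,0,0} = 1
P-positions are exactly the n with G(n) = 0.

0, 2, 4, 6, 8, 10, 12, 14, 16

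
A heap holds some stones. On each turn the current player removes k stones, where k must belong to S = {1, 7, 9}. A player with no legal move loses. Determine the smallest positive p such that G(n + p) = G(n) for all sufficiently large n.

2

G(0) = 0
G(1) = mex{0} = 1
G(2) = mex{1} = 0
G(3) = mex{0} = 1
G(4) = mex{1} = 0
G(5) = mex{0} = 1
G(6) = mex{1} = 0
G(7) = mex{0,0} = 1
G(8) = mex{1,1} = 0
G(9) = mex{0,0,0} = 1
G(10) = mex{1,1,1} = 0
G(11) = mex{0,0,0} = 1
G(12) = mex{1,1,1} = 0
G(13) = mex{0,0,0} = 1
G(14) = mex{1,1,1} = 0
G(n+2) = G(n) holds for n = 0,…,8 (a full window of length max(S) = 9), so the sequence is purely periodic with period 2.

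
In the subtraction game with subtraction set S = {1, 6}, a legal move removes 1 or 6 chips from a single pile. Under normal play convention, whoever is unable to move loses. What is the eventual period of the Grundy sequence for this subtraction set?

7

n :  0  1  2  3  4  5  6  7  8  9 10 11 12 13 14 15
G :  0  1  0  1  0  1  2  0  1  0  1  0  1  2  0  1
G(n+7) = G(n) holds for n = 0,…,5 (a full window of length max(S) = 6), so the sequence is purely periodic with period 7.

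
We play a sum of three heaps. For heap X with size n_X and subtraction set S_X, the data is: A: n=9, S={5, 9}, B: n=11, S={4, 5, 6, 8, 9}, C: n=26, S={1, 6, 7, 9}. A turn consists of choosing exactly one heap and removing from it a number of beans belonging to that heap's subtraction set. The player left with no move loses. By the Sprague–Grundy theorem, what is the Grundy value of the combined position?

3

Heap A, S = {5, 9}:
n : 0 1 2 3 4 5 6 7 8 9
G : 0 0 0 0 0 1 1 1 1 1
G_A(9) = 1.
Heap B, S = {4, 5, 6, 8, 9}:
G(0) = 0
G(1) = mex{} = 0
G(2) = mex{} = 0
G(3) = mex{} = 0
G(4) = mex{0} = 1
G(5) = mex{0,0} = 1
G(6) = mex{0,0,0} = 1
G(7) = mex{0,0,0} = 1
G(8) = mex{1,0,0,0} = 2
G(9) = mex{1,1,0,0,0} = 2
G(10) = mex{1,1,1,0,0} = 2
G(11) = mex{1,1,1,0,0} = 2
G_B(11) = 2.
Heap C, S = {1, 6, 7, 9}:
n :  0  1  2  3  4  5  6  7  8  9 10 11 12 13 14 15 16 17 18 19 20 21 22 23 24 25 26
G :  0  1  0  1  0  1  2  3  2  3  2  3  0  1  0  1  0  1  2  3  2  3  2  3  0  1  0
G_C(26) = 0.
Combined Grundy value = 1 ⊕ 2 ⊕ 0 = 3.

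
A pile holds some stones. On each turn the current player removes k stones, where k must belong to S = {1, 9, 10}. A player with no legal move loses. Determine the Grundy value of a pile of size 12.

n :  0  1  2  3  4  5  6  7  8  9 10 11 12
G :  0  1  0  1  0  1  0  1  0  1  2  3  2

2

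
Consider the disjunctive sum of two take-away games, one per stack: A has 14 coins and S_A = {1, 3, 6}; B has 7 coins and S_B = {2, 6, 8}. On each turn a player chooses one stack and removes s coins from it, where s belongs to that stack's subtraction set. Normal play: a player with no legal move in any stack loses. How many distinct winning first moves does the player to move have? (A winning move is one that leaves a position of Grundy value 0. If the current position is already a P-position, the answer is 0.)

Stack A, S = {1, 3, 6}:
n :  0  1  2  3  4  5  6  7  8  9 10 11 12 13 14
G :  0  1  0  1  0  1  2  3  2  0  1  0  1  0  1
G_A(14) = 1.
Stack B, S = {2, 6, 8}:
n : 0 1 2 3 4 5 6 7
G : 0 0 1 1 0 0 1 1
G_B(7) = 1.
Combined Grundy value = 1 ⊕ 1 = 0.
A winning move leaves total XOR = 0, i.e. changes one component's Grundy value g to g ⊕ X where X is the current total.
Stack A: target g' = 1⊕0 = 1, but every legal move changes the Grundy value (mex property), so 0 moves.
Stack B: target g' = 1⊕0 = 1, but every legal move changes the Grundy value (mex property), so 0 moves.

0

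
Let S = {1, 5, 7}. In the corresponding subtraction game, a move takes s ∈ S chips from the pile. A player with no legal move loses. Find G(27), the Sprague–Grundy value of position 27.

G(0) = 0
G(1) = mex{0} = 1
G(2) = mex{1} = 0
G(3) = mex{0} = 1
G(4) = mex{1} = 0
G(5) = mex{0,0} = 1
G(6) = mex{1,1} = 0
G(7) = mex{0,0,0} = 1
G(8) = mex{1,1,1} = 0
G(9) = mex{0,0,0} = 1
G(10) = mex{1,1,1} = 0
G(11) = mex{0,0,0} = 1
G(12) = mex{1,1,1} = 0
G(13) = mex{0,0,0} = 1
G(14) = mex{1,1,1} = 0
G(15) = mex{0,0,0} = 1
G(16) = mex{1,1,1} = 0
G(17) = mex{0,0,0} = 1
G(18) = mex{1,1,1} = 0
G(19) = mex{0,0,0} = 1
G(20) = mex{1,1,1} = 0
G(21) = mex{0,0,0} = 1
G(22) = mex{1,1,1} = 0
G(23) = mex{0,0,0} = 1
G(24) = mex{1,1,1} = 0
G(25) = mex{0,0,0} = 1
G(26) = mex{1,1,1} = 0
G(27) = mex{0,0,0} = 1

1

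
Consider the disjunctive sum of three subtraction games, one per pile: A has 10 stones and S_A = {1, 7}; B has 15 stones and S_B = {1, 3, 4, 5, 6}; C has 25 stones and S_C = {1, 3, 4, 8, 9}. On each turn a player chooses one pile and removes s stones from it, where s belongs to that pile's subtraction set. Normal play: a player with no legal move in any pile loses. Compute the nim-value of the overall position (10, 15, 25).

Pile A, S = {1, 7}:
G(0) = 0
G(1) = mex{0} = 1
G(2) = mex{1} = 0
G(3) = mex{0} = 1
G(4) = mex{1} = 0
G(5) = mex{0} = 1
G(6) = mex{1} = 0
G(7) = mex{0,0} = 1
G(8) = mex{1,1} = 0
G(9) = mex{0,0} = 1
G(10) = mex{1,1} = 0
G_A(10) = 0.
Pile B, S = {1, 3, 4, 5, 6}:
G(0) = 0
G(1) = mex{0} = 1
G(2) = mex{1} = 0
G(3) = mex{0,0} = 1
G(4) = mex{1,1,0} = 2
G(5) = mex{2,0,1,0} = 3
G(6) = mex{3,1,0,1,0} = 2
G(7) = mex{2,2,1,0,1} = 3
G(8) = mex{3,3,2,1,0} = 4
G(9) = mex{4,2,3,2,1} = 0
G(10) = mex{0,3,2,3,2} = 1
G(11) = mex{1,4,3,2,3} = 0
G(12) = mex{0,0,4,3,2} = 1
G(13) = mex{1,1,0,4,3} = 2
G(14) = mex{2,0,1,0,4} = 3
G(15) = mex{3,1,0,1,0} = 2
G_B(15) = 2.
Pile C, S = {1, 3, 4, 8, 9}:
G(0) = 0
G(1) = mex{0} = 1
G(2) = mex{1} = 0
G(3) = mex{0,0} = 1
G(4) = mex{1,1,0} = 2
G(5) = mex{2,0,1} = 3
G(6) = mex{3,1,0} = 2
G(7) = mex{2,2,1} = 0
G(8) = mex{0,3,2,0} = 1
G(9) = mex{1,2,3,1,0} = 4
G(10) = mex{4,0,2,0,1} = 3
G(11) = mex{3,1,0,1,0} = 2
G(12) = mex{2,4,1,2,1} = 0
G(13) = mex{0,3,4,3,2} = 1
G(14) = mex{1,2,3,2,3} = 0
G(15) = mex{0,0,2,0,2} = 1
G(16) = mex{1,1,0,1,0} = 2
G(17) = mex{2,0,1,4,1} = 3
G(18) = mex{3,1,0,3,4} = 2
G(19) = mex{2,2,1,2,3} = 0
G(20) = mex{0,3,2,0,2} = 1
G(21) = mex{1,2,3,1,0} = 4
G(22) = mex{4,0,2,0,1} = 3
G(23) = mex{3,1,0,1,0} = 2
G(24) = mex{2,4,1,2,1} = 0
G(25) = mex{0,3,4,3,2} = 1
G_C(25) = 1.
Combined Grundy value = 0 ⊕ 2 ⊕ 1 = 3.

3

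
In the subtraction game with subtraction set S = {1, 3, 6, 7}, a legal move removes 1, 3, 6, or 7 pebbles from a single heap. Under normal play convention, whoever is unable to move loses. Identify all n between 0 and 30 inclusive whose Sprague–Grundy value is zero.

n :  0  1  2  3  4  5  6  7  8  9 10 11 12 13 14 15 16 17 18 19 20 21 22 23 24 25 26 27 28 29 30
G :  0  1  0  1  0  1  2  3  2  3  2  3  0  1  0  1  0  1  2  3  2  3  2  3  0  1  0  1  0  1  2
P-positions are exactly the n with G(n) = 0.

0, 2, 4, 12, 14, 16, 24, 26, 28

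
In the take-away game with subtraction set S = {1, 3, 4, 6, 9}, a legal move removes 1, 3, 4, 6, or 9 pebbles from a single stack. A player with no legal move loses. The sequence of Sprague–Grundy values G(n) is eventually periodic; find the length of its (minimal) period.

12

G(0) = 0
G(1) = mex{0} = 1
G(2) = mex{1} = 0
G(3) = mex{0,0} = 1
G(4) = mex{1,1,0} = 2
G(5) = mex{2,0,1} = 3
G(6) = mex{3,1,0,0} = 2
G(7) = mex{2,2,1,1} = 0
G(8) = mex{0,3,2,0} = 1
G(9) = mex{1,2,3,1,0} = 4
G(10) = mex{4,0,2,2,1} = 3
G(11) = mex{3,1,0,3,0} = 2
G(12) = mex{2,4,1,2,1} = 0
G(13) = mex{0,3,4,0,2} = 1
G(14) = mex{1,2,3,1,3} = 0
G(15) = mex{0,0,2,4,2} = 1
G(16) = mex{1,1,0,3,0} = 2
G(17) = mex{2,0,1,2,1} = 3
G(18) = mex{3,1,0,0,4} = 2
G(19) = mex{2,2,1,1,3} = 0
G(20) = mex{0,3,2,0,2} = 1
G(21) = mex{1,2,3,1,0} = 4
G(22) = mex{4,0,2,2,1} = 3
G(23) = mex{3,1,0,3,0} = 2
G(24) = mex{2,4,1,2,1} = 0
G(25) = mex{0,3,4,0,2} = 1
G(n+12) = G(n) holds for n = 0,…,8 (a full window of length max(S) = 9), so the sequence is purely periodic with period 12.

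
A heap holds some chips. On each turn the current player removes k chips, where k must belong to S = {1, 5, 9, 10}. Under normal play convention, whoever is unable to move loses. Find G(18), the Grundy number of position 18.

2

G(0) = 0
G(1) = mex{0} = 1
G(2) = mex{1} = 0
G(3) = mex{0} = 1
G(4) = mex{1} = 0
G(5) = mex{0,0} = 1
G(6) = mex{1,1} = 0
G(7) = mex{0,0} = 1
G(8) = mex{1,1} = 0
G(9) = mex{0,0,0} = 1
G(10) = mex{1,1,1,0} = 2
G(11) = mex{2,0,0,1} = 3
G(12) = mex{3,1,1,0} = 2
G(13) = mex{2,0,0,1} = 3
G(14) = mex{3,1,1,0} = 2
G(15) = mex{2,2,0,1} = 3
G(16) = mex{3,3,1,0} = 2
G(17) = mex{2,2,0,1} = 3
G(18) = mex{3,3,1,0} = 2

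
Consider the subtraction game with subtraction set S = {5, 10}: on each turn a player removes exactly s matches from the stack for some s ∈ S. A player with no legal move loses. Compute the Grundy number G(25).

n :  0  1  2  3  4  5  6  7  8  9 10 11 12 13 14 15 16 17 18 19 20 21 22 23 24 25
G :  0  0  0  0  0  1  1  1  1  1  2  2  2  2  2  0  0  0  0  0  1  1  1  1  1  2

2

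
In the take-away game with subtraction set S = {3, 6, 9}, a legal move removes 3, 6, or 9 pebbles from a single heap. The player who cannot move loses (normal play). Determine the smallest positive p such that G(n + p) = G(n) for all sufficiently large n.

12

G(0) = 0
G(1) = mex{} = 0
G(2) = mex{} = 0
G(3) = mex{0} = 1
G(4) = mex{0} = 1
G(5) = mex{0} = 1
G(6) = mex{1,0} = 2
G(7) = mex{1,0} = 2
G(8) = mex{1,0} = 2
G(9) = mex{2,1,0} = 3
G(10) = mex{2,1,0} = 3
G(11) = mex{2,1,0} = 3
G(12) = mex{3,2,1} = 0
G(13) = mex{3,2,1} = 0
G(14) = mex{3,2,1} = 0
G(15) = mex{0,3,2} = 1
G(16) = mex{0,3,2} = 1
G(17) = mex{0,3,2} = 1
G(18) = mex{1,0,3} = 2
G(19) = mex{1,0,3} = 2
G(20) = mex{1,0,3} = 2
G(21) = mex{2,1,0} = 3
G(22) = mex{2,1,0} = 3
G(23) = mex{2,1,0} = 3
G(24) = mex{3,2,1} = 0
G(25) = mex{3,2,1} = 0
G(n+12) = G(n) holds for n = 0,…,8 (a full window of length max(S) = 9), so the sequence is purely periodic with period 12.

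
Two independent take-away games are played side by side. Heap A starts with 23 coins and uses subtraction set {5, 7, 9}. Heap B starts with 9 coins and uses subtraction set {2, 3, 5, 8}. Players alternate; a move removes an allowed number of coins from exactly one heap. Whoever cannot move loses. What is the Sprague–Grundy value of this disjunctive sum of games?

Heap A, S = {5, 7, 9}:
n :  0  1  2  3  4  5  6  7  8  9 10 11 12 13 14 15 16 17 18 19 20 21 22 23
G :  0  0  0  0  0  1  1  1  1  1  2  2  2  2  0  0  0  0  0  1  1  1  1  1
G_A(23) = 1.
Heap B, S = {2, 3, 5, 8}:
n : 0 1 2 3 4 5 6 7 8 9
G : 0 0 1 1 2 2 3 0 4 1
G_B(9) = 1.
Combined Grundy value = 1 ⊕ 1 = 0.

0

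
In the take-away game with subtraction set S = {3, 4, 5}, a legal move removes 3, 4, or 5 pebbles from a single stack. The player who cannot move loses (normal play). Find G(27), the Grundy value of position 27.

1

G(0) = 0
G(1) = mex{} = 0
G(2) = mex{} = 0
G(3) = mex{0} = 1
G(4) = mex{0,0} = 1
G(5) = mex{0,0,0} = 1
G(6) = mex{1,0,0} = 2
G(7) = mex{1,1,0} = 2
G(8) = mex{1,1,1} = 0
G(9) = mex{2,1,1} = 0
G(10) = mex{2,2,1} = 0
G(11) = mex{0,2,2} = 1
G(12) = mex{0,0,2} = 1
G(13) = mex{0,0,0} = 1
G(14) = mex{1,0,0} = 2
G(15) = mex{1,1,0} = 2
G(16) = mex{1,1,1} = 0
G(17) = mex{2,1,1} = 0
G(18) = mex{2,2,1} = 0
G(19) = mex{0,2,2} = 1
G(20) = mex{0,0,2} = 1
G(21) = mex{0,0,0} = 1
G(22) = mex{1,0,0} = 2
G(23) = mex{1,1,0} = 2
G(24) = mex{1,1,1} = 0
G(25) = mex{2,1,1} = 0
G(26) = mex{2,2,1} = 0
G(27) = mex{0,2,2} = 1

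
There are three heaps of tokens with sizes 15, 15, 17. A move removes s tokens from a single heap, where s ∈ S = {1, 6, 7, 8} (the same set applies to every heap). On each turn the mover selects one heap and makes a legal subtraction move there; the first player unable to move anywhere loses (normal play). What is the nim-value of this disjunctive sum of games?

All heaps use S = {1, 6, 7, 8}:
n :  0  1  2  3  4  5  6  7  8  9 10 11 12 13 14 15 16 17
G :  0  1  0  1  0  1  2  3  2  3  2  3  4  0  1  0  1  0
Heap A: G(15) = 0.
Heap B: G(15) = 0.
Heap C: G(17) = 0.
Combined Grundy value = 0 ⊕ 0 ⊕ 0 = 0.

0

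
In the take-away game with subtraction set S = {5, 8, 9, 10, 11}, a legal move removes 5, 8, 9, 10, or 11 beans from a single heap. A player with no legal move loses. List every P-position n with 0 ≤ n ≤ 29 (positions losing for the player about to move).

n :  0  1  2  3  4  5  6  7  8  9 10 11 12 13 14 15 16 17 18 19 20 21 22 23 24 25 26 27 28 29
G :  0  0  0  0  0  1  1  1  1  1  2  2  2  2  2  3  0  0  0  0  0  1  1  1  1  1  2  2  2  2
P-positions are exactly the n with G(n) = 0.

0, 1, 2, 3, 4, 16, 17, 18, 19, 20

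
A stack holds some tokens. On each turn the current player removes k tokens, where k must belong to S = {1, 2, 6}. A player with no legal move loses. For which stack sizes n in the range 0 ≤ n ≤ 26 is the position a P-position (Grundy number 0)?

n :  0  1  2  3  4  5  6  7  8  9 10 11 12 13 14 15 16 17 18 19 20 21 22 23 24 25 26
G :  0  1  2  0  1  2  3  0  1  2  0  1  2  3  0  1  2  0  1  2  3  0  1  2  0  1  2
P-positions are exactly the n with G(n) = 0.

0, 3, 7, 10, 14, 17, 21, 24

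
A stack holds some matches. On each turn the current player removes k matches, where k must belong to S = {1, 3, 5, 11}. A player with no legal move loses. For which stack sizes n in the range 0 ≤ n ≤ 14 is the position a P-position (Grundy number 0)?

0, 2, 4, 6, 8, 10, 12, 14

n :  0  1  2  3  4  5  6  7  8  9 10 11 12 13 14
G :  0  1  0  1  0  1  0  1  0  1  0  1  0  1  0
P-positions are exactly the n with G(n) = 0.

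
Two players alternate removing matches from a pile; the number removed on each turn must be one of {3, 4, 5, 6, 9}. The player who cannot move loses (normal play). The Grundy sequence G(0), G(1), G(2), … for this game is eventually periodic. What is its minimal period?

G(0) = 0
G(1) = mex{} = 0
G(2) = mex{} = 0
G(3) = mex{0} = 1
G(4) = mex{0,0} = 1
G(5) = mex{0,0,0} = 1
G(6) = mex{1,0,0,0} = 2
G(7) = mex{1,1,0,0} = 2
G(8) = mex{1,1,1,0} = 2
G(9) = mex{2,1,1,1,0} = 3
G(10) = mex{2,2,1,1,0} = 3
G(11) = mex{2,2,2,1,0} = 3
G(12) = mex{3,2,2,2,1} = 0
G(13) = mex{3,3,2,2,1} = 0
G(14) = mex{3,3,3,2,1} = 0
G(15) = mex{0,3,3,3,2} = 1
G(16) = mex{0,0,3,3,2} = 1
G(17) = mex{0,0,0,3,2} = 1
G(18) = mex{1,0,0,0,3} = 2
G(19) = mex{1,1,0,0,3} = 2
G(20) = mex{1,1,1,0,3} = 2
G(21) = mex{2,1,1,1,0} = 3
G(22) = mex{2,2,1,1,0} = 3
G(23) = mex{2,2,2,1,0} = 3
G(24) = mex{3,2,2,2,1} = 0
G(25) = mex{3,3,2,2,1} = 0
G(n+12) = G(n) holds for n = 0,…,8 (a full window of length max(S) = 9), so the sequence is purely periodic with period 12.

12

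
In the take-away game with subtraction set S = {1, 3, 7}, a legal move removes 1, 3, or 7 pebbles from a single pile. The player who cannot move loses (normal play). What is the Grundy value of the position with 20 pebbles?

0

n :  0  1  2  3  4  5  6  7  8  9 10 11 12 13 14 15 16 17 18 19 20
G :  0  1  0  1  0  1  0  1  0  1  0  1  0  1  0  1  0  1  0  1  0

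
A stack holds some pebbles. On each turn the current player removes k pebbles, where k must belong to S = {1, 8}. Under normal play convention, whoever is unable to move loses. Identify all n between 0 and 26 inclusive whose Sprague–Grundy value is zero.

G(0) = 0
G(1) = mex{0} = 1
G(2) = mex{1} = 0
G(3) = mex{0} = 1
G(4) = mex{1} = 0
G(5) = mex{0} = 1
G(6) = mex{1} = 0
G(7) = mex{0} = 1
G(8) = mex{1,0} = 2
G(9) = mex{2,1} = 0
G(10) = mex{0,0} = 1
G(11) = mex{1,1} = 0
G(12) = mex{0,0} = 1
G(13) = mex{1,1} = 0
G(14) = mex{0,0} = 1
G(15) = mex{1,1} = 0
G(16) = mex{0,2} = 1
G(17) = mex{1,0} = 2
G(18) = mex{2,1} = 0
G(19) = mex{0,0} = 1
G(20) = mex{1,1} = 0
G(21) = mex{0,0} = 1
G(22) = mex{1,1} = 0
G(23) = mex{0,0} = 1
G(24) = mex{1,1} = 0
G(25) = mex{0,2} = 1
G(26) = mex{1,0} = 2
P-positions are exactly the n with G(n) = 0.

0, 2, 4, 6, 9, 11, 13, 15, 18, 20, 22, 24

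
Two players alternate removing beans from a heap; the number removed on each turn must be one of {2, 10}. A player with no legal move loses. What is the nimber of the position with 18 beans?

1

G(0) = 0
G(1) = mex{} = 0
G(2) = mex{0} = 1
G(3) = mex{0} = 1
G(4) = mex{1} = 0
G(5) = mex{1} = 0
G(6) = mex{0} = 1
G(7) = mex{0} = 1
G(8) = mex{1} = 0
G(9) = mex{1} = 0
G(10) = mex{0,0} = 1
G(11) = mex{0,0} = 1
G(12) = mex{1,1} = 0
G(13) = mex{1,1} = 0
G(14) = mex{0,0} = 1
G(15) = mex{0,0} = 1
G(16) = mex{1,1} = 0
G(17) = mex{1,1} = 0
G(18) = mex{0,0} = 1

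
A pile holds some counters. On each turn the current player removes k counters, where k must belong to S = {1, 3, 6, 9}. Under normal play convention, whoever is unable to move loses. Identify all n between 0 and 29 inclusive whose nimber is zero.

0, 2, 4, 12, 14, 16, 24, 26, 28

n :  0  1  2  3  4  5  6  7  8  9 10 11 12 13 14 15 16 17 18 19 20 21 22 23 24 25 26 27 28 29
G :  0  1  0  1  0  1  2  3  2  3  2  3  0  1  0  1  0  1  2  3  2  3  2  3  0  1  0  1  0  1
P-positions are exactly the n with G(n) = 0.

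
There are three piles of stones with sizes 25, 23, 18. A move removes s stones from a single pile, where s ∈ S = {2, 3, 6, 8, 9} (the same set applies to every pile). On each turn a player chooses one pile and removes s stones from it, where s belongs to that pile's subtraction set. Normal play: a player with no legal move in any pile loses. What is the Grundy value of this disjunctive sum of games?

0

All piles use S = {2, 3, 6, 8, 9}:
G(0) = 0
G(1) = mex{} = 0
G(2) = mex{0} = 1
G(3) = mex{0,0} = 1
G(4) = mex{1,0} = 2
G(5) = mex{1,1} = 0
G(6) = mex{2,1,0} = 3
G(7) = mex{0,2,0} = 1
G(8) = mex{3,0,1,0} = 2
G(9) = mex{1,3,1,0,0} = 2
G(10) = mex{2,1,2,1,0} = 3
G(11) = mex{2,2,0,1,1} = 3
G(12) = mex{3,2,3,2,1} = 0
G(13) = mex{3,3,1,0,2} = 4
G(14) = mex{0,3,2,3,0} = 1
G(15) = mex{4,0,2,1,3} = 5
G(16) = mex{1,4,3,2,1} = 0
G(17) = mex{5,1,3,2,2} = 0
G(18) = mex{0,5,0,3,2} = 1
G(19) = mex{0,0,4,3,3} = 1
G(20) = mex{1,0,1,0,3} = 2
G(21) = mex{1,1,5,4,0} = 2
G(22) = mex{2,1,0,1,4} = 3
G(23) = mex{2,2,0,5,1} = 3
G(24) = mex{3,2,1,0,5} = 4
G(25) = mex{3,3,1,0,0} = 2
Pile A: G(25) = 2.
Pile B: G(23) = 3.
Pile C: G(18) = 1.
Combined Grundy value = 2 ⊕ 3 ⊕ 1 = 0.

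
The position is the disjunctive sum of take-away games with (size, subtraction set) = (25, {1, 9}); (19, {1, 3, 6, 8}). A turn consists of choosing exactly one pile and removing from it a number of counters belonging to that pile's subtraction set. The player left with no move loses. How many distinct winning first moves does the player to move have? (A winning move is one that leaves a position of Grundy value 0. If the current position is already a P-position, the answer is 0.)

Pile A, S = {1, 9}:
n :  0  1  2  3  4  5  6  7  8  9 10 11 12 13 14 15 16 17 18 19 20 21 22 23 24 25
G :  0  1  0  1  0  1  0  1  0  1  0  1  0  1  0  1  0  1  0  1  0  1  0  1  0  1
G_A(25) = 1.
Pile B, S = {1, 3, 6, 8}:
G(0) = 0
G(1) = mex{0} = 1
G(2) = mex{1} = 0
G(3) = mex{0,0} = 1
G(4) = mex{1,1} = 0
G(5) = mex{0,0} = 1
G(6) = mex{1,1,0} = 2
G(7) = mex{2,0,1} = 3
G(8) = mex{3,1,0,0} = 2
G(9) = mex{2,2,1,1} = 0
G(10) = mex{0,3,0,0} = 1
G(11) = mex{1,2,1,1} = 0
G(12) = mex{0,0,2,0} = 1
G(13) = mex{1,1,3,1} = 0
G(14) = mex{0,0,2,2} = 1
G(15) = mex{1,1,0,3} = 2
G(16) = mex{2,0,1,2} = 3
G(17) = mex{3,1,0,0} = 2
G(18) = mex{2,2,1,1} = 0
G(19) = mex{0,3,0,0} = 1
G_B(19) = 1.
Combined Grundy value = 1 ⊕ 1 = 0.
A winning move leaves total XOR = 0, i.e. changes one component's Grundy value g to g ⊕ X where X is the current total.
Pile A: target g' = 1⊕0 = 1, but every legal move changes the Grundy value (mex property), so 0 moves.
Pile B: target g' = 1⊕0 = 1, but every legal move changes the Grundy value (mex property), so 0 moves.

0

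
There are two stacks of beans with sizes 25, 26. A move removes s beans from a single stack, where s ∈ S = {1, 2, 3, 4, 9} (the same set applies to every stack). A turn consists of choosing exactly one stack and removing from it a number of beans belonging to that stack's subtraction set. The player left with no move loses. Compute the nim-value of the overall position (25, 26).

1

All stacks use S = {1, 2, 3, 4, 9}:
n :  0  1  2  3  4  5  6  7  8  9 10 11 12 13 14 15 16 17 18 19 20 21 22 23 24 25 26
G :  0  1  2  3  4  0  1  2  3  4  0  1  2  3  4  0  1  2  3  4  0  1  2  3  4  0  1
Stack A: G(25) = 0.
Stack B: G(26) = 1.
Combined Grundy value = 0 ⊕ 1 = 1.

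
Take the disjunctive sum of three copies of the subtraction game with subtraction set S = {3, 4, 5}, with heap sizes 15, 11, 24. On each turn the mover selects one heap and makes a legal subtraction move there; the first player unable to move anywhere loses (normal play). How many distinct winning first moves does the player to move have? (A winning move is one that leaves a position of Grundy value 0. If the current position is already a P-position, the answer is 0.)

4

All heaps use S = {3, 4, 5}:
n :  0  1  2  3  4  5  6  7  8  9 10 11 12 13 14 15 16 17 18 19 20 21 22 23 24
G :  0  0  0  1  1  1  2  2  0  0  0  1  1  1  2  2  0  0  0  1  1  1  2  2  0
Heap A: G(15) = 2.
Heap B: G(11) = 1.
Heap C: G(24) = 0.
Combined Grundy value = 2 ⊕ 1 ⊕ 0 = 3.
A winning move leaves total XOR = 0, i.e. changes one component's Grundy value g to g ⊕ X where X is the current total.
Heap A: need g' = 2⊕3 = 1. Options: 15−3→G=1, 15−4→G=1, 15−5→G=0. Hits: 2.
Heap B: need g' = 1⊕3 = 2. Options: 11−3→G=0, 11−4→G=2, 11−5→G=2. Hits: 2.
Heap C: need g' = 0⊕3 = 3. Options: 24−3→G=1, 24−4→G=1, 24−5→G=1. Hits: 0.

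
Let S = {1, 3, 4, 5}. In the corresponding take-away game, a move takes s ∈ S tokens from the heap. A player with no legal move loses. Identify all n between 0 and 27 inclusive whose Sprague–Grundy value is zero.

0, 2, 8, 10, 16, 18, 24, 26

G(0) = 0
G(1) = mex{0} = 1
G(2) = mex{1} = 0
G(3) = mex{0,0} = 1
G(4) = mex{1,1,0} = 2
G(5) = mex{2,0,1,0} = 3
G(6) = mex{3,1,0,1} = 2
G(7) = mex{2,2,1,0} = 3
G(8) = mex{3,3,2,1} = 0
G(9) = mex{0,2,3,2} = 1
G(10) = mex{1,3,2,3} = 0
G(11) = mex{0,0,3,2} = 1
G(12) = mex{1,1,0,3} = 2
G(13) = mex{2,0,1,0} = 3
G(14) = mex{3,1,0,1} = 2
G(15) = mex{2,2,1,0} = 3
G(16) = mex{3,3,2,1} = 0
G(17) = mex{0,2,3,2} = 1
G(18) = mex{1,3,2,3} = 0
G(19) = mex{0,0,3,2} = 1
G(20) = mex{1,1,0,3} = 2
G(21) = mex{2,0,1,0} = 3
G(22) = mex{3,1,0,1} = 2
G(23) = mex{2,2,1,0} = 3
G(24) = mex{3,3,2,1} = 0
G(25) = mex{0,2,3,2} = 1
G(26) = mex{1,3,2,3} = 0
G(27) = mex{0,0,3,2} = 1
P-positions are exactly the n with G(n) = 0.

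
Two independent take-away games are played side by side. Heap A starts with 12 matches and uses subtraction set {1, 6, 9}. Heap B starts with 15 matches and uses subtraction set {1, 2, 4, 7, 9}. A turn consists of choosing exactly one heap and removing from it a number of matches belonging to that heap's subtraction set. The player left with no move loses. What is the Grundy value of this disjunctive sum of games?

Heap A, S = {1, 6, 9}:
n :  0  1  2  3  4  5  6  7  8  9 10 11 12
G :  0  1  0  1  0  1  2  0  1  2  3  2  0
G_A(12) = 0.
Heap B, S = {1, 2, 4, 7, 9}:
G(0) = 0
G(1) = mex{0} = 1
G(2) = mex{1,0} = 2
G(3) = mex{2,1} = 0
G(4) = mex{0,2,0} = 1
G(5) = mex{1,0,1} = 2
G(6) = mex{2,1,2} = 0
G(7) = mex{0,2,0,0} = 1
G(8) = mex{1,0,1,1} = 2
G(9) = mex{2,1,2,2,0} = 3
G(10) = mex{3,2,0,0,1} = 4
G(11) = mex{4,3,1,1,2} = 0
G(12) = mex{0,4,2,2,0} = 1
G(13) = mex{1,0,3,0,1} = 2
G(14) = mex{2,1,4,1,2} = 0
G(15) = mex{0,2,0,2,0} = 1
G_B(15) = 1.
Combined Grundy value = 0 ⊕ 1 = 1.

1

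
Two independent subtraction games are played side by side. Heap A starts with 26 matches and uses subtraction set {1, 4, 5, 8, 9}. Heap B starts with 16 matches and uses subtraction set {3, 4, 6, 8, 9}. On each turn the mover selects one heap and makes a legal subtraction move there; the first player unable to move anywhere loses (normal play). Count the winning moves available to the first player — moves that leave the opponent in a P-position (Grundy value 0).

3

Heap A, S = {1, 4, 5, 8, 9}:
G(0) = 0
G(1) = mex{0} = 1
G(2) = mex{1} = 0
G(3) = mex{0} = 1
G(4) = mex{1,0} = 2
G(5) = mex{2,1,0} = 3
G(6) = mex{3,0,1} = 2
G(7) = mex{2,1,0} = 3
G(8) = mex{3,2,1,0} = 4
G(9) = mex{4,3,2,1,0} = 5
G(10) = mex{5,2,3,0,1} = 4
G(11) = mex{4,3,2,1,0} = 5
G(12) = mex{5,4,3,2,1} = 0
G(13) = mex{0,5,4,3,2} = 1
G(14) = mex{1,4,5,2,3} = 0
G(15) = mex{0,5,4,3,2} = 1
G(16) = mex{1,0,5,4,3} = 2
G(17) = mex{2,1,0,5,4} = 3
G(18) = mex{3,0,1,4,5} = 2
G(19) = mex{2,1,0,5,4} = 3
G(20) = mex{3,2,1,0,5} = 4
G(21) = mex{4,3,2,1,0} = 5
G(22) = mex{5,2,3,0,1} = 4
G(23) = mex{4,3,2,1,0} = 5
G(24) = mex{5,4,3,2,1} = 0
G(25) = mex{0,5,4,3,2} = 1
G(26) = mex{1,4,5,2,3} = 0
G_A(26) = 0.
Heap B, S = {3, 4, 6, 8, 9}:
n :  0  1  2  3  4  5  6  7  8  9 10 11 12 13 14 15 16
G :  0  0  0  1  1  1  2  2  2  3  3  3  0  0  0  1  1
G_B(16) = 1.
Combined Grundy value = 0 ⊕ 1 = 1.
A winning move leaves total XOR = 0, i.e. changes one component's Grundy value g to g ⊕ X where X is the current total.
Heap A: need g' = 0⊕1 = 1. Options: 26−1→G=1, 26−4→G=4, 26−5→G=5, 26−8→G=2, 26−9→G=3. Hits: 1.
Heap B: need g' = 1⊕1 = 0. Options: 16−3→G=0, 16−4→G=0, 16−6→G=3, 16−8→G=2, 16−9→G=2. Hits: 2.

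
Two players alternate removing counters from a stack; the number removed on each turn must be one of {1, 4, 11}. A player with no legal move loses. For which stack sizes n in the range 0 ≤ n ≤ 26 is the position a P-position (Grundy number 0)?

0, 2, 5, 7, 10, 12, 15, 17, 20, 22, 25

G(0) = 0
G(1) = mex{0} = 1
G(2) = mex{1} = 0
G(3) = mex{0} = 1
G(4) = mex{1,0} = 2
G(5) = mex{2,1} = 0
G(6) = mex{0,0} = 1
G(7) = mex{1,1} = 0
G(8) = mex{0,2} = 1
G(9) = mex{1,0} = 2
G(10) = mex{2,1} = 0
G(11) = mex{0,0,0} = 1
G(12) = mex{1,1,1} = 0
G(13) = mex{0,2,0} = 1
G(14) = mex{1,0,1} = 2
G(15) = mex{2,1,2} = 0
G(16) = mex{0,0,0} = 1
G(17) = mex{1,1,1} = 0
G(18) = mex{0,2,0} = 1
G(19) = mex{1,0,1} = 2
G(20) = mex{2,1,2} = 0
G(21) = mex{0,0,0} = 1
G(22) = mex{1,1,1} = 0
G(23) = mex{0,2,0} = 1
G(24) = mex{1,0,1} = 2
G(25) = mex{2,1,2} = 0
G(26) = mex{0,0,0} = 1
P-positions are exactly the n with G(n) = 0.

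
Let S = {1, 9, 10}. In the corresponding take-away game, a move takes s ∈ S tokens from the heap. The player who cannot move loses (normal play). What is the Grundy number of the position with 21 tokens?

n :  0  1  2  3  4  5  6  7  8  9 10 11 12 13 14 15 16 17 18 19 20 21
G :  0  1  0  1  0  1  0  1  0  1  2  3  2  3  2  3  2  3  2  0  1  0

0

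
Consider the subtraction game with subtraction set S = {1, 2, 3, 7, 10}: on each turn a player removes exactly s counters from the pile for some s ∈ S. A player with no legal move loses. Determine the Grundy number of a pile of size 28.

n :  0  1  2  3  4  5  6  7  8  9 10 11 12 13 14 15 16 17 18 19 20 21 22 23 24 25 26 27 28
G :  0  1  2  3  0  1  2  3  0  1  2  3  0  1  2  3  0  1  2  3  0  1  2  3  0  1  2  3  0

0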